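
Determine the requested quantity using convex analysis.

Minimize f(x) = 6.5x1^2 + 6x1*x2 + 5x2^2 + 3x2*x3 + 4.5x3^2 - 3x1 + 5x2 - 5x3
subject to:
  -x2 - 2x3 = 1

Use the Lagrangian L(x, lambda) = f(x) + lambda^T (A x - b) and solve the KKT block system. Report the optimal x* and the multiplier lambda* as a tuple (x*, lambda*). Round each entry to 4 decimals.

Form the Lagrangian:
  L(x, lambda) = (1/2) x^T Q x + c^T x + lambda^T (A x - b)
Stationarity (grad_x L = 0): Q x + c + A^T lambda = 0.
Primal feasibility: A x = b.

This gives the KKT block system:
  [ Q   A^T ] [ x     ]   [-c ]
  [ A    0  ] [ lambda ] = [ b ]

Solving the linear system:
  x*      = (0.9169, -1.4866, 0.2433)
  lambda* = (-3.635)
  f(x*)   = -3.8828

x* = (0.9169, -1.4866, 0.2433), lambda* = (-3.635)


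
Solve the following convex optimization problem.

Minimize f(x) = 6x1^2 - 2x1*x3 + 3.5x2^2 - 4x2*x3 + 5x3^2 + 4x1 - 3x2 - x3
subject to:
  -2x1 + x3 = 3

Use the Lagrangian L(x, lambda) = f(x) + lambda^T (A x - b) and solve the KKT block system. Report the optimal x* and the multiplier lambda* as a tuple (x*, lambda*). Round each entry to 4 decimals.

Form the Lagrangian:
  L(x, lambda) = (1/2) x^T Q x + c^T x + lambda^T (A x - b)
Stationarity (grad_x L = 0): Q x + c + A^T lambda = 0.
Primal feasibility: A x = b.

This gives the KKT block system:
  [ Q   A^T ] [ x     ]   [-c ]
  [ A    0  ] [ lambda ] = [ b ]

Solving the linear system:
  x*      = (-1.1148, 0.8689, 0.7705)
  lambda* = (-5.459)
  f(x*)   = 4.2705

x* = (-1.1148, 0.8689, 0.7705), lambda* = (-5.459)


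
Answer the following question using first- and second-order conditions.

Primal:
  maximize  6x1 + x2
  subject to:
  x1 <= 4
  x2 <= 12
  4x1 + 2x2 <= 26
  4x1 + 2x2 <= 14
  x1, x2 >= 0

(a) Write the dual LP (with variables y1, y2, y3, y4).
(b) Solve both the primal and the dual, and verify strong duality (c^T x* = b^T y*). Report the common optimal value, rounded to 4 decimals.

The standard primal-dual pair for 'max c^T x s.t. A x <= b, x >= 0' is:
  Dual:  min b^T y  s.t.  A^T y >= c,  y >= 0.

So the dual LP is:
  minimize  4y1 + 12y2 + 26y3 + 14y4
  subject to:
    y1 + 4y3 + 4y4 >= 6
    y2 + 2y3 + 2y4 >= 1
    y1, y2, y3, y4 >= 0

Solving the primal: x* = (3.5, 0).
  primal value c^T x* = 21.
Solving the dual: y* = (0, 0, 0, 1.5).
  dual value b^T y* = 21.
Strong duality: c^T x* = b^T y*. Confirmed.

21


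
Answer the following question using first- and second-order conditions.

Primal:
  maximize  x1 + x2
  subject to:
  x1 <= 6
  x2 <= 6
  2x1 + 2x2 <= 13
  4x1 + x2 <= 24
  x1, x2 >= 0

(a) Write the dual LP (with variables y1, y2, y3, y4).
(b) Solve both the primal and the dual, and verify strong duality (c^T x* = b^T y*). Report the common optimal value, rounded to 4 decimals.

The standard primal-dual pair for 'max c^T x s.t. A x <= b, x >= 0' is:
  Dual:  min b^T y  s.t.  A^T y >= c,  y >= 0.

So the dual LP is:
  minimize  6y1 + 6y2 + 13y3 + 24y4
  subject to:
    y1 + 2y3 + 4y4 >= 1
    y2 + 2y3 + y4 >= 1
    y1, y2, y3, y4 >= 0

Solving the primal: x* = (5.8333, 0.6667).
  primal value c^T x* = 6.5.
Solving the dual: y* = (0, 0, 0.5, 0).
  dual value b^T y* = 6.5.
Strong duality: c^T x* = b^T y*. Confirmed.

6.5


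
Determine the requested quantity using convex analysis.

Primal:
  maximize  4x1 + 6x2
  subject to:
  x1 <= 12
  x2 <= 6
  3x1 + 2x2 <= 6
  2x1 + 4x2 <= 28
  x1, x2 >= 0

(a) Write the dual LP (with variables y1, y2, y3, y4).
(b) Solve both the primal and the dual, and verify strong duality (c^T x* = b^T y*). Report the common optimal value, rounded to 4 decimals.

The standard primal-dual pair for 'max c^T x s.t. A x <= b, x >= 0' is:
  Dual:  min b^T y  s.t.  A^T y >= c,  y >= 0.

So the dual LP is:
  minimize  12y1 + 6y2 + 6y3 + 28y4
  subject to:
    y1 + 3y3 + 2y4 >= 4
    y2 + 2y3 + 4y4 >= 6
    y1, y2, y3, y4 >= 0

Solving the primal: x* = (0, 3).
  primal value c^T x* = 18.
Solving the dual: y* = (0, 0, 3, 0).
  dual value b^T y* = 18.
Strong duality: c^T x* = b^T y*. Confirmed.

18


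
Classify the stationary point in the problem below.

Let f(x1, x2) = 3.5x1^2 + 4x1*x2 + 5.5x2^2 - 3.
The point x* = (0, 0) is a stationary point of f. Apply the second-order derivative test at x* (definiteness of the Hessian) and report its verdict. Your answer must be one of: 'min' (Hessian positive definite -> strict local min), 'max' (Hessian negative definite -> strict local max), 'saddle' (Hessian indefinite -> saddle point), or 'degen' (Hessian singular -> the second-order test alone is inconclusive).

Compute the Hessian H = grad^2 f:
  H = [[7, 4], [4, 11]]
Verify stationarity: grad f(x*) = H x* + g = (0, 0).
Eigenvalues of H: 4.5279, 13.4721.
Both eigenvalues > 0, so H is positive definite -> x* is a strict local min.

min


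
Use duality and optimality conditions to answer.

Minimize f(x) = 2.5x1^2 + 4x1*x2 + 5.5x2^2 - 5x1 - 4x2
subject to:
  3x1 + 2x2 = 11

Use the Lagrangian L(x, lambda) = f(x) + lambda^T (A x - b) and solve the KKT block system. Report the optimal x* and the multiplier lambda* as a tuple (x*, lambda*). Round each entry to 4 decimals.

Form the Lagrangian:
  L(x, lambda) = (1/2) x^T Q x + c^T x + lambda^T (A x - b)
Stationarity (grad_x L = 0): Q x + c + A^T lambda = 0.
Primal feasibility: A x = b.

This gives the KKT block system:
  [ Q   A^T ] [ x     ]   [-c ]
  [ A    0  ] [ lambda ] = [ b ]

Solving the linear system:
  x*      = (3.8169, -0.2254)
  lambda* = (-4.3944)
  f(x*)   = 15.0775

x* = (3.8169, -0.2254), lambda* = (-4.3944)


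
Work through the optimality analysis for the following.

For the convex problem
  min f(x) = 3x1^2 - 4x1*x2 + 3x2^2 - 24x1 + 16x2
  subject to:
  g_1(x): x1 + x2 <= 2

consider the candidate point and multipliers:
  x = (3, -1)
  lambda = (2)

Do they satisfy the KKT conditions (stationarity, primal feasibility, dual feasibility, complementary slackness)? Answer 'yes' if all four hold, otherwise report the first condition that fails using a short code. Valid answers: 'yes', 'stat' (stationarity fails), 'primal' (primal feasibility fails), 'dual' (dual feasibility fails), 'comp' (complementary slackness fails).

Gradient of f: grad f(x) = Q x + c = (-2, -2)
Constraint values g_i(x) = a_i^T x - b_i:
  g_1((3, -1)) = 0
Stationarity residual: grad f(x) + sum_i lambda_i a_i = (0, 0)
  -> stationarity OK
Primal feasibility (all g_i <= 0): OK
Dual feasibility (all lambda_i >= 0): OK
Complementary slackness (lambda_i * g_i(x) = 0 for all i): OK

Verdict: yes, KKT holds.

yes


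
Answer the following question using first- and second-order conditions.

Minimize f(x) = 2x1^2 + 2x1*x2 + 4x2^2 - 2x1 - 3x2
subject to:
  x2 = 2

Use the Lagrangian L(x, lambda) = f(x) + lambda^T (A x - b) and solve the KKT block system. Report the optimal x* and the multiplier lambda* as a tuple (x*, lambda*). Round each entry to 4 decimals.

Form the Lagrangian:
  L(x, lambda) = (1/2) x^T Q x + c^T x + lambda^T (A x - b)
Stationarity (grad_x L = 0): Q x + c + A^T lambda = 0.
Primal feasibility: A x = b.

This gives the KKT block system:
  [ Q   A^T ] [ x     ]   [-c ]
  [ A    0  ] [ lambda ] = [ b ]

Solving the linear system:
  x*      = (-0.5, 2)
  lambda* = (-12)
  f(x*)   = 9.5

x* = (-0.5, 2), lambda* = (-12)


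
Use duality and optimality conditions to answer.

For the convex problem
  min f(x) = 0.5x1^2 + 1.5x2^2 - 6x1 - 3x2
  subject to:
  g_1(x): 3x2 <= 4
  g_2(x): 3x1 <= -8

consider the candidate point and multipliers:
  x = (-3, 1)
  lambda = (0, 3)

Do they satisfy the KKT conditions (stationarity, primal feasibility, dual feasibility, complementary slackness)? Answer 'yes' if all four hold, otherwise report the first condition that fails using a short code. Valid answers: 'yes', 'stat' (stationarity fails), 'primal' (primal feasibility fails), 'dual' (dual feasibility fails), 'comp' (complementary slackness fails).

Gradient of f: grad f(x) = Q x + c = (-9, 0)
Constraint values g_i(x) = a_i^T x - b_i:
  g_1((-3, 1)) = -1
  g_2((-3, 1)) = -1
Stationarity residual: grad f(x) + sum_i lambda_i a_i = (0, 0)
  -> stationarity OK
Primal feasibility (all g_i <= 0): OK
Dual feasibility (all lambda_i >= 0): OK
Complementary slackness (lambda_i * g_i(x) = 0 for all i): FAILS

Verdict: the first failing condition is complementary_slackness -> comp.

comp


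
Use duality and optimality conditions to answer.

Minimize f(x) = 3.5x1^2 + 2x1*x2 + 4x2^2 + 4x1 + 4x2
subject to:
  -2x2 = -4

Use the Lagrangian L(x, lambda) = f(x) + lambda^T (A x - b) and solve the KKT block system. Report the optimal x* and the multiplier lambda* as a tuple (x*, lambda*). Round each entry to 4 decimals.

Form the Lagrangian:
  L(x, lambda) = (1/2) x^T Q x + c^T x + lambda^T (A x - b)
Stationarity (grad_x L = 0): Q x + c + A^T lambda = 0.
Primal feasibility: A x = b.

This gives the KKT block system:
  [ Q   A^T ] [ x     ]   [-c ]
  [ A    0  ] [ lambda ] = [ b ]

Solving the linear system:
  x*      = (-1.1429, 2)
  lambda* = (8.8571)
  f(x*)   = 19.4286

x* = (-1.1429, 2), lambda* = (8.8571)


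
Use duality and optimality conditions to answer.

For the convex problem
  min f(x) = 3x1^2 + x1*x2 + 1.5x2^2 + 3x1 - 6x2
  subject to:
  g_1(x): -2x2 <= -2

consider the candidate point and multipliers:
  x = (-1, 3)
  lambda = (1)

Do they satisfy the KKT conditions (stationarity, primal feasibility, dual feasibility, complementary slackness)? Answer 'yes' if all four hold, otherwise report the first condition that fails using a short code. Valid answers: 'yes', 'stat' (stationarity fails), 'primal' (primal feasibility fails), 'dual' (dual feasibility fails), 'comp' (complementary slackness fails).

Gradient of f: grad f(x) = Q x + c = (0, 2)
Constraint values g_i(x) = a_i^T x - b_i:
  g_1((-1, 3)) = -4
Stationarity residual: grad f(x) + sum_i lambda_i a_i = (0, 0)
  -> stationarity OK
Primal feasibility (all g_i <= 0): OK
Dual feasibility (all lambda_i >= 0): OK
Complementary slackness (lambda_i * g_i(x) = 0 for all i): FAILS

Verdict: the first failing condition is complementary_slackness -> comp.

comp


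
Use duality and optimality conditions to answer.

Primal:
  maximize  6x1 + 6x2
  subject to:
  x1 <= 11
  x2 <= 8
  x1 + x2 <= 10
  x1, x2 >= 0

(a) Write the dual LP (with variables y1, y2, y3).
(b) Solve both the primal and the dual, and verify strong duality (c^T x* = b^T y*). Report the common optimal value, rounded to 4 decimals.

The standard primal-dual pair for 'max c^T x s.t. A x <= b, x >= 0' is:
  Dual:  min b^T y  s.t.  A^T y >= c,  y >= 0.

So the dual LP is:
  minimize  11y1 + 8y2 + 10y3
  subject to:
    y1 + y3 >= 6
    y2 + y3 >= 6
    y1, y2, y3 >= 0

Solving the primal: x* = (10, 0).
  primal value c^T x* = 60.
Solving the dual: y* = (0, 0, 6).
  dual value b^T y* = 60.
Strong duality: c^T x* = b^T y*. Confirmed.

60


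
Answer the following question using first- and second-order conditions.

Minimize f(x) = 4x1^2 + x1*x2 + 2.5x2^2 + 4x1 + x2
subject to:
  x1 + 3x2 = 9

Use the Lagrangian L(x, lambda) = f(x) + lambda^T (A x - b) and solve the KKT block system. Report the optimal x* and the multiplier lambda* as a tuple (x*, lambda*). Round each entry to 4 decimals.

Form the Lagrangian:
  L(x, lambda) = (1/2) x^T Q x + c^T x + lambda^T (A x - b)
Stationarity (grad_x L = 0): Q x + c + A^T lambda = 0.
Primal feasibility: A x = b.

This gives the KKT block system:
  [ Q   A^T ] [ x     ]   [-c ]
  [ A    0  ] [ lambda ] = [ b ]

Solving the linear system:
  x*      = (-0.2113, 3.0704)
  lambda* = (-5.3803)
  f(x*)   = 25.3239

x* = (-0.2113, 3.0704), lambda* = (-5.3803)


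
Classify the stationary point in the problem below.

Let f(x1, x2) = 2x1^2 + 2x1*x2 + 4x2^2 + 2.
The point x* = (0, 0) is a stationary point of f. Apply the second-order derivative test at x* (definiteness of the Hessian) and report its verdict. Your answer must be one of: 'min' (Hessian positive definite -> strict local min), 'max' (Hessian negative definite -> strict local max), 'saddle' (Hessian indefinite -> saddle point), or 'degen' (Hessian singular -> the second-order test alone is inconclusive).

Compute the Hessian H = grad^2 f:
  H = [[4, 2], [2, 8]]
Verify stationarity: grad f(x*) = H x* + g = (0, 0).
Eigenvalues of H: 3.1716, 8.8284.
Both eigenvalues > 0, so H is positive definite -> x* is a strict local min.

min


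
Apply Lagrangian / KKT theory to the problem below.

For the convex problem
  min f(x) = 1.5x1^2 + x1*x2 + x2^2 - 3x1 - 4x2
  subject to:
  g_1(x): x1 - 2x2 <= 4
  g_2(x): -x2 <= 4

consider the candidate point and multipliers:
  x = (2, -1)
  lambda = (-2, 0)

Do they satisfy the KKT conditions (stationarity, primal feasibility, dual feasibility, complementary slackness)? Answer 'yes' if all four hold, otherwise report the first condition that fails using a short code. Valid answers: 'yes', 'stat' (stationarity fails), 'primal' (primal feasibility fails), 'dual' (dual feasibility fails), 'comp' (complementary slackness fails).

Gradient of f: grad f(x) = Q x + c = (2, -4)
Constraint values g_i(x) = a_i^T x - b_i:
  g_1((2, -1)) = 0
  g_2((2, -1)) = -3
Stationarity residual: grad f(x) + sum_i lambda_i a_i = (0, 0)
  -> stationarity OK
Primal feasibility (all g_i <= 0): OK
Dual feasibility (all lambda_i >= 0): FAILS
Complementary slackness (lambda_i * g_i(x) = 0 for all i): OK

Verdict: the first failing condition is dual_feasibility -> dual.

dual


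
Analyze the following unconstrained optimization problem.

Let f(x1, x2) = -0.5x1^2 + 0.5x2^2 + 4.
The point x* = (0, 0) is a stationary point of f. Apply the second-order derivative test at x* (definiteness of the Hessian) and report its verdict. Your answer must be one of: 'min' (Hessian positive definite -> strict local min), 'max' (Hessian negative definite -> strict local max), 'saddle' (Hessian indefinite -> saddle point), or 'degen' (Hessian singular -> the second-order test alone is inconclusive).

Compute the Hessian H = grad^2 f:
  H = [[-1, 0], [0, 1]]
Verify stationarity: grad f(x*) = H x* + g = (0, 0).
Eigenvalues of H: -1, 1.
Eigenvalues have mixed signs, so H is indefinite -> x* is a saddle point.

saddle


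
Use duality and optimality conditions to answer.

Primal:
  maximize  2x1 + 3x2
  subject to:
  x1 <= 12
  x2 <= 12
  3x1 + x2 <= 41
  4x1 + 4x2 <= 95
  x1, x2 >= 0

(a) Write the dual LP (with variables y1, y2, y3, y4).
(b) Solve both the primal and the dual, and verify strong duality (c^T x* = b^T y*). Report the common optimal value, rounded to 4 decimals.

The standard primal-dual pair for 'max c^T x s.t. A x <= b, x >= 0' is:
  Dual:  min b^T y  s.t.  A^T y >= c,  y >= 0.

So the dual LP is:
  minimize  12y1 + 12y2 + 41y3 + 95y4
  subject to:
    y1 + 3y3 + 4y4 >= 2
    y2 + y3 + 4y4 >= 3
    y1, y2, y3, y4 >= 0

Solving the primal: x* = (9.6667, 12).
  primal value c^T x* = 55.3333.
Solving the dual: y* = (0, 2.3333, 0.6667, 0).
  dual value b^T y* = 55.3333.
Strong duality: c^T x* = b^T y*. Confirmed.

55.3333


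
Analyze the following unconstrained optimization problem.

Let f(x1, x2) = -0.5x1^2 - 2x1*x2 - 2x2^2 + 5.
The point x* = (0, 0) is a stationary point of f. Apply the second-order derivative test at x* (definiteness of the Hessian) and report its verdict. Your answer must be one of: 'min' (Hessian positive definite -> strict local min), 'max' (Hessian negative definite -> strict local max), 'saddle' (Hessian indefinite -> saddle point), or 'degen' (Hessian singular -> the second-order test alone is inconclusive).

Compute the Hessian H = grad^2 f:
  H = [[-1, -2], [-2, -4]]
Verify stationarity: grad f(x*) = H x* + g = (0, 0).
Eigenvalues of H: -5, 0.
H has a zero eigenvalue (singular; negative semidefinite but not definite), so H is neither positive definite, negative definite, nor indefinite. The second-order test alone is inconclusive -> degen.
(Indeed, f is constant along the null direction of H through x*, so x* is not a strict local extremum.)

degen


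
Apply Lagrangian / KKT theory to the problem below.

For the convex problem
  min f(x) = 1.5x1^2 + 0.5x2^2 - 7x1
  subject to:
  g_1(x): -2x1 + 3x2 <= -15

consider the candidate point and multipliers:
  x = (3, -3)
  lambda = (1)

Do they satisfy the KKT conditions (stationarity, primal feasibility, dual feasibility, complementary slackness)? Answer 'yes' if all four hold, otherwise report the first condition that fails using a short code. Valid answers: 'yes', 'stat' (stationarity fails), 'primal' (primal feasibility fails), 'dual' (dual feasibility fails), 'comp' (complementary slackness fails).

Gradient of f: grad f(x) = Q x + c = (2, -3)
Constraint values g_i(x) = a_i^T x - b_i:
  g_1((3, -3)) = 0
Stationarity residual: grad f(x) + sum_i lambda_i a_i = (0, 0)
  -> stationarity OK
Primal feasibility (all g_i <= 0): OK
Dual feasibility (all lambda_i >= 0): OK
Complementary slackness (lambda_i * g_i(x) = 0 for all i): OK

Verdict: yes, KKT holds.

yes


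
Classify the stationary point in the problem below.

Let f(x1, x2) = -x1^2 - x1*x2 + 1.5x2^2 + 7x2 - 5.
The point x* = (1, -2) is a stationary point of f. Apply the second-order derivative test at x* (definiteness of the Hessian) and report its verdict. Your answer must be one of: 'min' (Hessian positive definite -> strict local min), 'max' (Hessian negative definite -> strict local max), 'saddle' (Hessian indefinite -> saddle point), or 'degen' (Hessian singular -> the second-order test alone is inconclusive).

Compute the Hessian H = grad^2 f:
  H = [[-2, -1], [-1, 3]]
Verify stationarity: grad f(x*) = H x* + g = (0, 0).
Eigenvalues of H: -2.1926, 3.1926.
Eigenvalues have mixed signs, so H is indefinite -> x* is a saddle point.

saddle


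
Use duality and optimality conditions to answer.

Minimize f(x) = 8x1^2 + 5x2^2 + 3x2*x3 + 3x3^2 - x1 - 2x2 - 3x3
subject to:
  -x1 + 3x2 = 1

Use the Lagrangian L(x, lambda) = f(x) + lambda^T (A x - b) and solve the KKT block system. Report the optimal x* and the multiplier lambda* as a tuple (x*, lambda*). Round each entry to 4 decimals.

Form the Lagrangian:
  L(x, lambda) = (1/2) x^T Q x + c^T x + lambda^T (A x - b)
Stationarity (grad_x L = 0): Q x + c + A^T lambda = 0.
Primal feasibility: A x = b.

This gives the KKT block system:
  [ Q   A^T ] [ x     ]   [-c ]
  [ A    0  ] [ lambda ] = [ b ]

Solving the linear system:
  x*      = (0.0131, 0.3377, 0.3311)
  lambda* = (-0.7902)
  f(x*)   = -0.4459

x* = (0.0131, 0.3377, 0.3311), lambda* = (-0.7902)


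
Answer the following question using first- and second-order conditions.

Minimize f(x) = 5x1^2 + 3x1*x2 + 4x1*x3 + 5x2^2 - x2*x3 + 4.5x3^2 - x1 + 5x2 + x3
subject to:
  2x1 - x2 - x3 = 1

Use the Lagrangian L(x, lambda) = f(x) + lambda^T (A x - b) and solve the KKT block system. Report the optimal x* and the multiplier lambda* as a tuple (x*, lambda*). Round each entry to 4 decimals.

Form the Lagrangian:
  L(x, lambda) = (1/2) x^T Q x + c^T x + lambda^T (A x - b)
Stationarity (grad_x L = 0): Q x + c + A^T lambda = 0.
Primal feasibility: A x = b.

This gives the KKT block system:
  [ Q   A^T ] [ x     ]   [-c ]
  [ A    0  ] [ lambda ] = [ b ]

Solving the linear system:
  x*      = (0.1707, -0.4959, -0.1626)
  lambda* = (0.7154)
  f(x*)   = -1.7642

x* = (0.1707, -0.4959, -0.1626), lambda* = (0.7154)


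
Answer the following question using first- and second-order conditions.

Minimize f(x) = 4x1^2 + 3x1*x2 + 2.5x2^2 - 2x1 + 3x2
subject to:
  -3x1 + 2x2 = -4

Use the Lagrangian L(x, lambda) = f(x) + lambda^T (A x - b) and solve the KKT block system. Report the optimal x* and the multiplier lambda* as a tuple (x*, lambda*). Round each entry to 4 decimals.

Form the Lagrangian:
  L(x, lambda) = (1/2) x^T Q x + c^T x + lambda^T (A x - b)
Stationarity (grad_x L = 0): Q x + c + A^T lambda = 0.
Primal feasibility: A x = b.

This gives the KKT block system:
  [ Q   A^T ] [ x     ]   [-c ]
  [ A    0  ] [ lambda ] = [ b ]

Solving the linear system:
  x*      = (0.6549, -1.0177)
  lambda* = (0.0619)
  f(x*)   = -2.0575

x* = (0.6549, -1.0177), lambda* = (0.0619)


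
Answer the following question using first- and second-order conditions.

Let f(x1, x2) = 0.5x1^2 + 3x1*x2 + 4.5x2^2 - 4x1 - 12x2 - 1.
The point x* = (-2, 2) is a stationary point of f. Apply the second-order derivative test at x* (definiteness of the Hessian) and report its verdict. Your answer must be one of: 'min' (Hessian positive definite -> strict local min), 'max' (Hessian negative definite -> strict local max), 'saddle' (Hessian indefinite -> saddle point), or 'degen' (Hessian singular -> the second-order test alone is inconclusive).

Compute the Hessian H = grad^2 f:
  H = [[1, 3], [3, 9]]
Verify stationarity: grad f(x*) = H x* + g = (0, 0).
Eigenvalues of H: 0, 10.
H has a zero eigenvalue (singular; positive semidefinite but not definite), so H is neither positive definite, negative definite, nor indefinite. The second-order test alone is inconclusive -> degen.
(Indeed, f is constant along the null direction of H through x*, so x* is not a strict local extremum.)

degen


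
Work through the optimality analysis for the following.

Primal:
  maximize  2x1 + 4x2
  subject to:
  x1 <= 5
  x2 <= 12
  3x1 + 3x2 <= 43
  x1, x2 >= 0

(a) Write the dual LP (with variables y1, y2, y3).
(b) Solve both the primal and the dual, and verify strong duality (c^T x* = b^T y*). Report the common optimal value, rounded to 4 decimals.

The standard primal-dual pair for 'max c^T x s.t. A x <= b, x >= 0' is:
  Dual:  min b^T y  s.t.  A^T y >= c,  y >= 0.

So the dual LP is:
  minimize  5y1 + 12y2 + 43y3
  subject to:
    y1 + 3y3 >= 2
    y2 + 3y3 >= 4
    y1, y2, y3 >= 0

Solving the primal: x* = (2.3333, 12).
  primal value c^T x* = 52.6667.
Solving the dual: y* = (0, 2, 0.6667).
  dual value b^T y* = 52.6667.
Strong duality: c^T x* = b^T y*. Confirmed.

52.6667


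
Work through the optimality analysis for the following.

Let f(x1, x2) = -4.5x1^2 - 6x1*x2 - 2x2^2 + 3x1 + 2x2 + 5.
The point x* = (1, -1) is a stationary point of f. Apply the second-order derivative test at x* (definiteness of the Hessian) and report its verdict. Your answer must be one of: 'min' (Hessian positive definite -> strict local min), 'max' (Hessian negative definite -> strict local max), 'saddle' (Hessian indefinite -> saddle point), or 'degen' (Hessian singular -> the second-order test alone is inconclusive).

Compute the Hessian H = grad^2 f:
  H = [[-9, -6], [-6, -4]]
Verify stationarity: grad f(x*) = H x* + g = (0, 0).
Eigenvalues of H: -13, 0.
H has a zero eigenvalue (singular; negative semidefinite but not definite), so H is neither positive definite, negative definite, nor indefinite. The second-order test alone is inconclusive -> degen.
(Indeed, f is constant along the null direction of H through x*, so x* is not a strict local extremum.)

degen


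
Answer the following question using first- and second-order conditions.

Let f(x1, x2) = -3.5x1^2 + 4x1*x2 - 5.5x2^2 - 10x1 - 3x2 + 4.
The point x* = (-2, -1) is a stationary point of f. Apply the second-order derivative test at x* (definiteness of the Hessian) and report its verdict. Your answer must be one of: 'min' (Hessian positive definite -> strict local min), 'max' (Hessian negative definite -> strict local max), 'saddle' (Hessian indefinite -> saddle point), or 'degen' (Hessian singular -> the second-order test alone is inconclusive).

Compute the Hessian H = grad^2 f:
  H = [[-7, 4], [4, -11]]
Verify stationarity: grad f(x*) = H x* + g = (0, 0).
Eigenvalues of H: -13.4721, -4.5279.
Both eigenvalues < 0, so H is negative definite -> x* is a strict local max.

max


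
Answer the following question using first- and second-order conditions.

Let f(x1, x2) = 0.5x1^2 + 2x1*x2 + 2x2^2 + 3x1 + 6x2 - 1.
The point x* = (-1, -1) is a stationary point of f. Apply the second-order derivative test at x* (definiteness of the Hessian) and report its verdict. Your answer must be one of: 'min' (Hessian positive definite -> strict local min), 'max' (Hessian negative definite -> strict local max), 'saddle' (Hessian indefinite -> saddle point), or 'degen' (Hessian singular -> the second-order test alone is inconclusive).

Compute the Hessian H = grad^2 f:
  H = [[1, 2], [2, 4]]
Verify stationarity: grad f(x*) = H x* + g = (0, 0).
Eigenvalues of H: 0, 5.
H has a zero eigenvalue (singular; positive semidefinite but not definite), so H is neither positive definite, negative definite, nor indefinite. The second-order test alone is inconclusive -> degen.
(Indeed, f is constant along the null direction of H through x*, so x* is not a strict local extremum.)

degen


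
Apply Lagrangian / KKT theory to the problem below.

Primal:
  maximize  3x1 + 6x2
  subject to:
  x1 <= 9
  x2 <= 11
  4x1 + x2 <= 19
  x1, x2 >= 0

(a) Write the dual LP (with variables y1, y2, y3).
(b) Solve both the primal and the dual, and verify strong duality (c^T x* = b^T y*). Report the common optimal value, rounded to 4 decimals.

The standard primal-dual pair for 'max c^T x s.t. A x <= b, x >= 0' is:
  Dual:  min b^T y  s.t.  A^T y >= c,  y >= 0.

So the dual LP is:
  minimize  9y1 + 11y2 + 19y3
  subject to:
    y1 + 4y3 >= 3
    y2 + y3 >= 6
    y1, y2, y3 >= 0

Solving the primal: x* = (2, 11).
  primal value c^T x* = 72.
Solving the dual: y* = (0, 5.25, 0.75).
  dual value b^T y* = 72.
Strong duality: c^T x* = b^T y*. Confirmed.

72


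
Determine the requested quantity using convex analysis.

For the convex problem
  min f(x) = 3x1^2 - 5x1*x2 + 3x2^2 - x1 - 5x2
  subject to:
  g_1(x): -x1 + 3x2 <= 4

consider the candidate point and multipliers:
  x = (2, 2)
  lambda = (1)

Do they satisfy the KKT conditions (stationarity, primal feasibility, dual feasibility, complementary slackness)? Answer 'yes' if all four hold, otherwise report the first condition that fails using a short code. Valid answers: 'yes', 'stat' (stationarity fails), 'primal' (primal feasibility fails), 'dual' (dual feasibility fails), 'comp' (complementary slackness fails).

Gradient of f: grad f(x) = Q x + c = (1, -3)
Constraint values g_i(x) = a_i^T x - b_i:
  g_1((2, 2)) = 0
Stationarity residual: grad f(x) + sum_i lambda_i a_i = (0, 0)
  -> stationarity OK
Primal feasibility (all g_i <= 0): OK
Dual feasibility (all lambda_i >= 0): OK
Complementary slackness (lambda_i * g_i(x) = 0 for all i): OK

Verdict: yes, KKT holds.

yes


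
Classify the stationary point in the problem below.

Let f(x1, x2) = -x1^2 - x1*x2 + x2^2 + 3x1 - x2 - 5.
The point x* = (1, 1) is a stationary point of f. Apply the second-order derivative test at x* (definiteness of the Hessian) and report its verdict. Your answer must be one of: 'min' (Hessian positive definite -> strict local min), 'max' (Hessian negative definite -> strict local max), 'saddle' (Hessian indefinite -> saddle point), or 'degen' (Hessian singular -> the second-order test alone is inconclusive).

Compute the Hessian H = grad^2 f:
  H = [[-2, -1], [-1, 2]]
Verify stationarity: grad f(x*) = H x* + g = (0, 0).
Eigenvalues of H: -2.2361, 2.2361.
Eigenvalues have mixed signs, so H is indefinite -> x* is a saddle point.

saddle


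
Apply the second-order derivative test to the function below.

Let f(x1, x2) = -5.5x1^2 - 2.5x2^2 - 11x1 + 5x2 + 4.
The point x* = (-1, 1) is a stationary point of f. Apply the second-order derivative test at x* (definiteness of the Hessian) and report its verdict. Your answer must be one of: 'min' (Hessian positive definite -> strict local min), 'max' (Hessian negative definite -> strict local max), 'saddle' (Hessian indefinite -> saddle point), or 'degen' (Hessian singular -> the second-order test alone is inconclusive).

Compute the Hessian H = grad^2 f:
  H = [[-11, 0], [0, -5]]
Verify stationarity: grad f(x*) = H x* + g = (0, 0).
Eigenvalues of H: -11, -5.
Both eigenvalues < 0, so H is negative definite -> x* is a strict local max.

max


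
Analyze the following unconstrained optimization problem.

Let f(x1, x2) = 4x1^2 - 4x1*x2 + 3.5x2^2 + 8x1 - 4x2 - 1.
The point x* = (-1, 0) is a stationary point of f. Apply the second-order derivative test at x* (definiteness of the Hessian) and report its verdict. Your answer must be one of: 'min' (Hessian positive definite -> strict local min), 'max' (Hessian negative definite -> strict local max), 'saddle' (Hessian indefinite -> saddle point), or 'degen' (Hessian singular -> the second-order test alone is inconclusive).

Compute the Hessian H = grad^2 f:
  H = [[8, -4], [-4, 7]]
Verify stationarity: grad f(x*) = H x* + g = (0, 0).
Eigenvalues of H: 3.4689, 11.5311.
Both eigenvalues > 0, so H is positive definite -> x* is a strict local min.

min


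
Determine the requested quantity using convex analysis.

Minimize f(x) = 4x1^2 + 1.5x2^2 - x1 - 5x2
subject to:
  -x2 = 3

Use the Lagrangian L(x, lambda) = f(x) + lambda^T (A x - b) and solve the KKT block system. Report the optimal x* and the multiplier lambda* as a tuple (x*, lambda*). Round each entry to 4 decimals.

Form the Lagrangian:
  L(x, lambda) = (1/2) x^T Q x + c^T x + lambda^T (A x - b)
Stationarity (grad_x L = 0): Q x + c + A^T lambda = 0.
Primal feasibility: A x = b.

This gives the KKT block system:
  [ Q   A^T ] [ x     ]   [-c ]
  [ A    0  ] [ lambda ] = [ b ]

Solving the linear system:
  x*      = (0.125, -3)
  lambda* = (-14)
  f(x*)   = 28.4375

x* = (0.125, -3), lambda* = (-14)


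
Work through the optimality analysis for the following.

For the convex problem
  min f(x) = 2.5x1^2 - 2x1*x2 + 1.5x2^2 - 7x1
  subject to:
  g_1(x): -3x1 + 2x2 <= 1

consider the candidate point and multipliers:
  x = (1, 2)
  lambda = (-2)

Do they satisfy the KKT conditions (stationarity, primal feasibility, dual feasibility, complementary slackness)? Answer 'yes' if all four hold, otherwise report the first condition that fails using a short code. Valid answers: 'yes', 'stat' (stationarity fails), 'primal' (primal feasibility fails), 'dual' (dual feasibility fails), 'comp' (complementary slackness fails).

Gradient of f: grad f(x) = Q x + c = (-6, 4)
Constraint values g_i(x) = a_i^T x - b_i:
  g_1((1, 2)) = 0
Stationarity residual: grad f(x) + sum_i lambda_i a_i = (0, 0)
  -> stationarity OK
Primal feasibility (all g_i <= 0): OK
Dual feasibility (all lambda_i >= 0): FAILS
Complementary slackness (lambda_i * g_i(x) = 0 for all i): OK

Verdict: the first failing condition is dual_feasibility -> dual.

dual


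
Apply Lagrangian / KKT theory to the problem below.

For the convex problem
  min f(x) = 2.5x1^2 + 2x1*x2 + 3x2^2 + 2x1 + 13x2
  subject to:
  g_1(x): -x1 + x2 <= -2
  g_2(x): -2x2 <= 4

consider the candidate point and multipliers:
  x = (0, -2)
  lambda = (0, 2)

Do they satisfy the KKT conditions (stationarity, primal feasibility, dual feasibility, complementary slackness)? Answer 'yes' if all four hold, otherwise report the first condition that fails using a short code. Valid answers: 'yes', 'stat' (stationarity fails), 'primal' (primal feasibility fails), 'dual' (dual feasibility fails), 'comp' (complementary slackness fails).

Gradient of f: grad f(x) = Q x + c = (-2, 1)
Constraint values g_i(x) = a_i^T x - b_i:
  g_1((0, -2)) = 0
  g_2((0, -2)) = 0
Stationarity residual: grad f(x) + sum_i lambda_i a_i = (-2, -3)
  -> stationarity FAILS
Primal feasibility (all g_i <= 0): OK
Dual feasibility (all lambda_i >= 0): OK
Complementary slackness (lambda_i * g_i(x) = 0 for all i): OK

Verdict: the first failing condition is stationarity -> stat.

stat


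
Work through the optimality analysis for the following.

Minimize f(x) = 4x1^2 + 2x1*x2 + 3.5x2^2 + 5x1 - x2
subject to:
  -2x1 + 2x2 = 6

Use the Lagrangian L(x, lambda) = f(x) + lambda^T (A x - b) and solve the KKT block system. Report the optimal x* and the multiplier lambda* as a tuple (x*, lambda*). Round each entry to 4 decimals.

Form the Lagrangian:
  L(x, lambda) = (1/2) x^T Q x + c^T x + lambda^T (A x - b)
Stationarity (grad_x L = 0): Q x + c + A^T lambda = 0.
Primal feasibility: A x = b.

This gives the KKT block system:
  [ Q   A^T ] [ x     ]   [-c ]
  [ A    0  ] [ lambda ] = [ b ]

Solving the linear system:
  x*      = (-1.6316, 1.3684)
  lambda* = (-2.6579)
  f(x*)   = 3.2105

x* = (-1.6316, 1.3684), lambda* = (-2.6579)


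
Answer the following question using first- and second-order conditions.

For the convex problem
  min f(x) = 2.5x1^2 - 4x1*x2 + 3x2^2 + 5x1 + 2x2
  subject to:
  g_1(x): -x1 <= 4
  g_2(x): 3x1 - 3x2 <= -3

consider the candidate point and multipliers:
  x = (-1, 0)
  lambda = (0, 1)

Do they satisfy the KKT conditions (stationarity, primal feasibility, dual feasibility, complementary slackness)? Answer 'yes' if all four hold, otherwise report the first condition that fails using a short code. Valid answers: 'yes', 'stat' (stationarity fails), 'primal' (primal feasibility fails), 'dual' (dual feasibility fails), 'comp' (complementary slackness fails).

Gradient of f: grad f(x) = Q x + c = (0, 6)
Constraint values g_i(x) = a_i^T x - b_i:
  g_1((-1, 0)) = -3
  g_2((-1, 0)) = 0
Stationarity residual: grad f(x) + sum_i lambda_i a_i = (3, 3)
  -> stationarity FAILS
Primal feasibility (all g_i <= 0): OK
Dual feasibility (all lambda_i >= 0): OK
Complementary slackness (lambda_i * g_i(x) = 0 for all i): OK

Verdict: the first failing condition is stationarity -> stat.

stat


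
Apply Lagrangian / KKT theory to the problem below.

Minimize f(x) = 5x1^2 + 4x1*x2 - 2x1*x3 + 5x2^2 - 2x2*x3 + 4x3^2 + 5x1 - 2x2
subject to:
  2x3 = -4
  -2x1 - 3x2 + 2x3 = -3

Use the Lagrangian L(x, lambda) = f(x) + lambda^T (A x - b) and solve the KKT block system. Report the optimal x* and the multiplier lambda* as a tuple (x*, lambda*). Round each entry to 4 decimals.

Form the Lagrangian:
  L(x, lambda) = (1/2) x^T Q x + c^T x + lambda^T (A x - b)
Stationarity (grad_x L = 0): Q x + c + A^T lambda = 0.
Primal feasibility: A x = b.

This gives the KKT block system:
  [ Q   A^T ] [ x     ]   [-c ]
  [ A    0  ] [ lambda ] = [ b ]

Solving the linear system:
  x*      = (-0.939, 0.2927, -2)
  lambda* = (6.9634, 0.3902)
  f(x*)   = 11.872

x* = (-0.939, 0.2927, -2), lambda* = (6.9634, 0.3902)


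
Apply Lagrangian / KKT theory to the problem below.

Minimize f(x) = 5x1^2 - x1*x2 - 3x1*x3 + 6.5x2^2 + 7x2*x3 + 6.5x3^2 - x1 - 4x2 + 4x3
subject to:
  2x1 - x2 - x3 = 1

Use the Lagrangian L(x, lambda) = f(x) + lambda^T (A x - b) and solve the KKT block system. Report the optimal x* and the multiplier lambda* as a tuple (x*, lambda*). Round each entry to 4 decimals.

Form the Lagrangian:
  L(x, lambda) = (1/2) x^T Q x + c^T x + lambda^T (A x - b)
Stationarity (grad_x L = 0): Q x + c + A^T lambda = 0.
Primal feasibility: A x = b.

This gives the KKT block system:
  [ Q   A^T ] [ x     ]   [-c ]
  [ A    0  ] [ lambda ] = [ b ]

Solving the linear system:
  x*      = (0.424, 0.52, -0.672)
  lambda* = (-2.368)
  f(x*)   = -1.412

x* = (0.424, 0.52, -0.672), lambda* = (-2.368)


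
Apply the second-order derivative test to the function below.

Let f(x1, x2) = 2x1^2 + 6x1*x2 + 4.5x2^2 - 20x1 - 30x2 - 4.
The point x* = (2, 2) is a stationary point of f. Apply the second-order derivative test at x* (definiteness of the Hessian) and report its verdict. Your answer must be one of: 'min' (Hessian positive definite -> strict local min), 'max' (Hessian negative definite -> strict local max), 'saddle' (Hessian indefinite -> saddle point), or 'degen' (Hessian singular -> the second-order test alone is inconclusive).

Compute the Hessian H = grad^2 f:
  H = [[4, 6], [6, 9]]
Verify stationarity: grad f(x*) = H x* + g = (0, 0).
Eigenvalues of H: 0, 13.
H has a zero eigenvalue (singular; positive semidefinite but not definite), so H is neither positive definite, negative definite, nor indefinite. The second-order test alone is inconclusive -> degen.
(Indeed, f is constant along the null direction of H through x*, so x* is not a strict local extremum.)

degen


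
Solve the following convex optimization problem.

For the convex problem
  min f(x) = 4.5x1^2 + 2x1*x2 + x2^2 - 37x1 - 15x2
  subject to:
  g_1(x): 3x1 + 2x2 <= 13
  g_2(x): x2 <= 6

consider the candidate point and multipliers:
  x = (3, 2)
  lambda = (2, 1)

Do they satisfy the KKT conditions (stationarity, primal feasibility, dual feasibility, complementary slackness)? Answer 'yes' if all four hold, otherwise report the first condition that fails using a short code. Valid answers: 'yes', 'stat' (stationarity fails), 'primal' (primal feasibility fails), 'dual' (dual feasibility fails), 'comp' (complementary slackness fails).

Gradient of f: grad f(x) = Q x + c = (-6, -5)
Constraint values g_i(x) = a_i^T x - b_i:
  g_1((3, 2)) = 0
  g_2((3, 2)) = -4
Stationarity residual: grad f(x) + sum_i lambda_i a_i = (0, 0)
  -> stationarity OK
Primal feasibility (all g_i <= 0): OK
Dual feasibility (all lambda_i >= 0): OK
Complementary slackness (lambda_i * g_i(x) = 0 for all i): FAILS

Verdict: the first failing condition is complementary_slackness -> comp.

comp


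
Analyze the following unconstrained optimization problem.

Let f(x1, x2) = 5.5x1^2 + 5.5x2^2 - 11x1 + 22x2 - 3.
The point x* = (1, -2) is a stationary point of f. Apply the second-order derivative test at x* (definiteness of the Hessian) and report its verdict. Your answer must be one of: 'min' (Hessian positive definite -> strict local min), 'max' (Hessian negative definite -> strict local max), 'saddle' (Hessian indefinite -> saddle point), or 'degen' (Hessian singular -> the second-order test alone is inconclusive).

Compute the Hessian H = grad^2 f:
  H = [[11, 0], [0, 11]]
Verify stationarity: grad f(x*) = H x* + g = (0, 0).
Eigenvalues of H: 11, 11.
Both eigenvalues > 0, so H is positive definite -> x* is a strict local min.

min


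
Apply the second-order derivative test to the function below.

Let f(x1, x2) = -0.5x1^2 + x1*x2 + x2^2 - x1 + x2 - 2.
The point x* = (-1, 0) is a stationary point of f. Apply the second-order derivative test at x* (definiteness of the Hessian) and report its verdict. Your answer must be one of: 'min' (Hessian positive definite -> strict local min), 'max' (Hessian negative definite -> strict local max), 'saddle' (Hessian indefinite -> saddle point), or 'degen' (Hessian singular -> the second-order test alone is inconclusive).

Compute the Hessian H = grad^2 f:
  H = [[-1, 1], [1, 2]]
Verify stationarity: grad f(x*) = H x* + g = (0, 0).
Eigenvalues of H: -1.3028, 2.3028.
Eigenvalues have mixed signs, so H is indefinite -> x* is a saddle point.

saddle


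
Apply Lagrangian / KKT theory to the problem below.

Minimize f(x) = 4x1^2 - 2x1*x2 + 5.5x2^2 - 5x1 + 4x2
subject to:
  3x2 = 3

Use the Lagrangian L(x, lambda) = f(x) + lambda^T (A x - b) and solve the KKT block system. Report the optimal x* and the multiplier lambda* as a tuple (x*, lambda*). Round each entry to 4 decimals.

Form the Lagrangian:
  L(x, lambda) = (1/2) x^T Q x + c^T x + lambda^T (A x - b)
Stationarity (grad_x L = 0): Q x + c + A^T lambda = 0.
Primal feasibility: A x = b.

This gives the KKT block system:
  [ Q   A^T ] [ x     ]   [-c ]
  [ A    0  ] [ lambda ] = [ b ]

Solving the linear system:
  x*      = (0.875, 1)
  lambda* = (-4.4167)
  f(x*)   = 6.4375

x* = (0.875, 1), lambda* = (-4.4167)


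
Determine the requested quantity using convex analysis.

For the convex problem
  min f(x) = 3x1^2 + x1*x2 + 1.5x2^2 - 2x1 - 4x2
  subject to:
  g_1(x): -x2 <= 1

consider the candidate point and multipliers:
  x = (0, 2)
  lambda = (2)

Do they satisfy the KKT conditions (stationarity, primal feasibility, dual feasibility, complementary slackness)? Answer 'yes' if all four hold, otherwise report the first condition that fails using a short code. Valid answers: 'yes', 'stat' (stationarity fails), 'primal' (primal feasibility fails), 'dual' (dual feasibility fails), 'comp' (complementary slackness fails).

Gradient of f: grad f(x) = Q x + c = (0, 2)
Constraint values g_i(x) = a_i^T x - b_i:
  g_1((0, 2)) = -3
Stationarity residual: grad f(x) + sum_i lambda_i a_i = (0, 0)
  -> stationarity OK
Primal feasibility (all g_i <= 0): OK
Dual feasibility (all lambda_i >= 0): OK
Complementary slackness (lambda_i * g_i(x) = 0 for all i): FAILS

Verdict: the first failing condition is complementary_slackness -> comp.

comp


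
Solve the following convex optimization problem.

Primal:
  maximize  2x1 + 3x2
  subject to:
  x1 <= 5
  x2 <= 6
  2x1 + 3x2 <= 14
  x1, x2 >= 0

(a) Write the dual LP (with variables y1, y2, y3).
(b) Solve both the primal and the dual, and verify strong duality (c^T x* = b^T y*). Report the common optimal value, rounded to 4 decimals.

The standard primal-dual pair for 'max c^T x s.t. A x <= b, x >= 0' is:
  Dual:  min b^T y  s.t.  A^T y >= c,  y >= 0.

So the dual LP is:
  minimize  5y1 + 6y2 + 14y3
  subject to:
    y1 + 2y3 >= 2
    y2 + 3y3 >= 3
    y1, y2, y3 >= 0

Solving the primal: x* = (0, 4.6667).
  primal value c^T x* = 14.
Solving the dual: y* = (0, 0, 1).
  dual value b^T y* = 14.
Strong duality: c^T x* = b^T y*. Confirmed.

14
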